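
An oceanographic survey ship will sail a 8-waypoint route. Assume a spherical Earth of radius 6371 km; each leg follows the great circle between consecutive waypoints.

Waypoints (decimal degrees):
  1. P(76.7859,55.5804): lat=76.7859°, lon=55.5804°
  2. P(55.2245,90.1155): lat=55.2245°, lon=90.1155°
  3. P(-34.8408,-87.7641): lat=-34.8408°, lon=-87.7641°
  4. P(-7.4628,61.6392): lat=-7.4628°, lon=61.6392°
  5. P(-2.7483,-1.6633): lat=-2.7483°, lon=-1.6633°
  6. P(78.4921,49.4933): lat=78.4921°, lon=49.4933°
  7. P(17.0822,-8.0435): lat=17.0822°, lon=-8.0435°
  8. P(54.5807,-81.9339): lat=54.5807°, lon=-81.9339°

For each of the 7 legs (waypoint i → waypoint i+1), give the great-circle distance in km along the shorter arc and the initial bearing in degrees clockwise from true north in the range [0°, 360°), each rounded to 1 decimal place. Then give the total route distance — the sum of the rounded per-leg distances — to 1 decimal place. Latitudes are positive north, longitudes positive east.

Leg 1: φ1=1.3401668, φ2=0.9638494, Δφ=-0.3763174, Δλ=0.6027512 rad; a=sin²(Δφ/2)+cosφ1·cosφ2·sin²(Δλ/2)=0.0464756510; c=2·atan2(√a, √(1-a))=0.434575860; dist=6371·c=2768.683 ≈ 2768.7 km; running total=2768.7 km
Leg 1 bearing: y=sinΔλ·cosφ2=0.32334471, x=cosφ1·sinφ2-sinφ1·cosφ2·cosΔλ=-0.26964951; θ=atan2(y, x)=129.8260° ≈ 129.8°
Leg 2: φ1=0.9638494, φ2=-0.6080867, Δφ=-1.5719360, Δλ=-3.1045847 rad; a=sin²(Δφ/2)+cosφ1·cosφ2·sin²(Δλ/2)=0.9685302932; c=2·atan2(√a, √(1-a))=2.784910856; dist=6371·c=17742.667 ≈ 17742.7 km; running total=20511.4 km
Leg 2 bearing: y=sinΔλ·cosφ2=-0.03036708, x=cosφ1·sinφ2-sinφ1·cosφ2·cosΔλ=0.34784378; θ=atan2(y, x)=-4.9893° <0 so +360° → 355.0107° ≈ 355.0°
Leg 3: φ1=-0.6080867, φ2=-0.1302504, Δφ=0.4778362, Δλ=2.6075795 rad; a=sin²(Δφ/2)+cosφ1·cosφ2·sin²(Δλ/2)=0.8131429307; c=2·atan2(√a, √(1-a))=2.247576169; dist=6371·c=14319.308 ≈ 14319.3 km; running total=34830.7 km
Leg 3 bearing: y=sinΔλ·cosφ2=0.50468037, x=cosφ1·sinφ2-sinφ1·cosφ2·cosΔλ=-0.59419167; θ=atan2(y, x)=139.6569° ≈ 139.7°
Leg 4: φ1=-0.1302504, φ2=-0.0479669, Δφ=0.0822835, Δλ=-1.1048370 rad; a=sin²(Δφ/2)+cosφ1·cosφ2·sin²(Δλ/2)=0.2744051835; c=2·atan2(√a, √(1-a))=1.102698407; dist=6371·c=7025.292 ≈ 7025.3 km; running total=41856.0 km
Leg 4 bearing: y=sinΔλ·cosφ2=-0.89236342, x=cosφ1·sinφ2-sinφ1·cosφ2·cosΔλ=0.01074414; θ=atan2(y, x)=-89.3102° <0 so +360° → 270.6898° ≈ 270.7°
Leg 5: φ1=-0.0479669, φ2=1.3699456, Δφ=1.4179125, Δλ=0.8928511 rad; a=sin²(Δφ/2)+cosφ1·cosφ2·sin²(Δλ/2)=0.4610007042; c=2·atan2(√a, √(1-a))=1.492718430; dist=6371·c=9510.109 ≈ 9510.1 km; running total=51366.1 km
Leg 5 bearing: y=sinΔλ·cosφ2=0.15538556, x=cosφ1·sinφ2-sinφ1·cosφ2·cosΔλ=0.98476979; θ=atan2(y, x)=8.9667° ≈ 9.0°
Leg 6: φ1=1.3699456, φ2=0.2981406, Δφ=-1.0718049, Δλ=-1.0042066 rad; a=sin²(Δφ/2)+cosφ1·cosφ2·sin²(Δλ/2)=0.3049004948; c=2·atan2(√a, √(1-a))=1.169948600; dist=6371·c=7453.743 ≈ 7453.7 km; running total=58819.8 km
Leg 6 bearing: y=sinΔλ·cosφ2=-0.80651436, x=cosφ1·sinφ2-sinφ1·cosφ2·cosΔλ=-0.44416136; θ=atan2(y, x)=-118.8423° <0 so +360° → 241.1577° ≈ 241.2°
Leg 7: φ1=0.2981406, φ2=0.9526129, Δφ=0.6544723, Δλ=-1.2896308 rad; a=sin²(Δφ/2)+cosφ1·cosφ2·sin²(Δλ/2)=0.3034503557; c=2·atan2(√a, √(1-a))=1.166796514; dist=6371·c=7433.661 ≈ 7433.7 km; running total=66253.5 km
Leg 7 bearing: y=sinΔλ·cosφ2=-0.55679811, x=cosφ1·sinφ2-sinφ1·cosφ2·cosΔλ=0.73174368; θ=atan2(y, x)=-37.2682° <0 so +360° → 322.7318° ≈ 322.7°

Leg 1: dist=2768.7 km, bearing=129.8°
Leg 2: dist=17742.7 km, bearing=355.0°
Leg 3: dist=14319.3 km, bearing=139.7°
Leg 4: dist=7025.3 km, bearing=270.7°
Leg 5: dist=9510.1 km, bearing=9.0°
Leg 6: dist=7453.7 km, bearing=241.2°
Leg 7: dist=7433.7 km, bearing=322.7°
Total: 66253.5 km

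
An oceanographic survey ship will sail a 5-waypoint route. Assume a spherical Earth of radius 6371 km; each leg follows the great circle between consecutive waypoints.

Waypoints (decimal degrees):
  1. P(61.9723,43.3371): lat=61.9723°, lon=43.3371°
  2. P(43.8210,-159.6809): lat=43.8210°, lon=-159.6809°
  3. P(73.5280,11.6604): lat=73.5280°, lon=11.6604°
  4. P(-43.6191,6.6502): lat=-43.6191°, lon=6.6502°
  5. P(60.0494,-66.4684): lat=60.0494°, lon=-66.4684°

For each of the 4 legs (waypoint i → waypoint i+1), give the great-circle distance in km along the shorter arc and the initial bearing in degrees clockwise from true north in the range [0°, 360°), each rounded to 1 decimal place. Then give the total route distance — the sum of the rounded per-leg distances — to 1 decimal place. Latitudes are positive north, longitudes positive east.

Leg 1: dist=8071.9 km, bearing=17.2°
Leg 2: dist=6949.7 km, bearing=2.8°
Leg 3: dist=13031.8 km, bearing=184.1°
Leg 4: dist=13290.4 km, bearing=326.7°
Total: 41343.8 km

Leg 1: φ1=1.0816207, φ2=0.7648207, Δφ=-0.3167999, Δλ=-3.5433325 rad; a=sin²(Δφ/2)+cosφ1·cosφ2·sin²(Δλ/2)=0.3504195129; c=2·atan2(√a, √(1-a))=1.266983089; dist=6371·c=8071.949 ≈ 8071.9 km; running total=8071.9 km
Leg 1 bearing: y=sinΔλ·cosφ2=0.28212368, x=cosφ1·sinφ2-sinφ1·cosφ2·cosΔλ=0.91154207; θ=atan2(y, x)=17.1974° ≈ 17.2°
Leg 2: φ1=0.7648207, φ2=1.2833057, Δφ=0.5184850, Δλ=2.9904698 rad; a=sin²(Δφ/2)+cosφ1·cosφ2·sin²(Δλ/2)=0.2691294905; c=2·atan2(√a, √(1-a))=1.090839344; dist=6371·c=6949.737 ≈ 6949.7 km; running total=15021.6 km
Leg 2 bearing: y=sinΔλ·cosφ2=0.04268747, x=cosφ1·sinφ2-sinφ1·cosφ2·cosΔλ=0.88598703; θ=atan2(y, x)=2.7584° ≈ 2.8°
Leg 3: φ1=1.2833057, φ2=-0.7612969, Δφ=-2.0446026, Δλ=-0.0874445 rad; a=sin²(Δφ/2)+cosφ1·cosφ2·sin²(Δλ/2)=0.7285304302; c=2·atan2(√a, √(1-a))=2.045484209; dist=6371·c=13031.780 ≈ 13031.8 km; running total=28053.4 km
Leg 3 bearing: y=sinΔλ·cosφ2=-0.06322408, x=cosφ1·sinφ2-sinφ1·cosφ2·cosΔλ=-0.88718549; θ=atan2(y, x)=-175.9238° <0 so +360° → 184.0762° ≈ 184.1°
Leg 4: φ1=-0.7612969, φ2=1.0480597, Δφ=1.8093567, Δλ=-1.2761603 rad; a=sin²(Δφ/2)+cosφ1·cosφ2·sin²(Δλ/2)=0.7463889731; c=2·atan2(√a, √(1-a))=2.086075677; dist=6371·c=13290.388 ≈ 13290.4 km; running total=41343.8 km
Leg 4 bearing: y=sinΔλ·cosφ2=-0.47773927, x=cosφ1·sinφ2-sinφ1·cosφ2·cosΔλ=0.72727924; θ=atan2(y, x)=-33.3003° <0 so +360° → 326.6997° ≈ 326.7°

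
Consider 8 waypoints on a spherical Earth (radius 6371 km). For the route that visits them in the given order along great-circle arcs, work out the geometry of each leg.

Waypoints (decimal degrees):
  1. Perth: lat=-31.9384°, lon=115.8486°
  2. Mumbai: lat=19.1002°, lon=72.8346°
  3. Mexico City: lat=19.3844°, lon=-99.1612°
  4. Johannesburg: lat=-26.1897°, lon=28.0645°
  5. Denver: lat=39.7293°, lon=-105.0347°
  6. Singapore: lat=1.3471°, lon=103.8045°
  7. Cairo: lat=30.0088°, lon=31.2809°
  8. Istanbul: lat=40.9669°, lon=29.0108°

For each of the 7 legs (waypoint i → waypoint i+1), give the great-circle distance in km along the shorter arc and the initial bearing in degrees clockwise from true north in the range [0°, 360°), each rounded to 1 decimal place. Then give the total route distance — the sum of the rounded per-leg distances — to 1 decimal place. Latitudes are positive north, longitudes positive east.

Leg 1: φ1=-0.5574302, φ2=0.3333614, Δφ=0.8907916, Δλ=-0.7507359 rad; a=sin²(Δφ/2)+cosφ1·cosφ2·sin²(Δλ/2)=0.2933820875; c=2·atan2(√a, √(1-a))=1.144791703; dist=6371·c=7293.468 ≈ 7293.5 km; running total=7293.5 km
Leg 1 bearing: y=sinΔλ·cosφ2=-0.64462168, x=cosφ1·sinφ2-sinφ1·cosφ2·cosΔλ=0.64319441; θ=atan2(y, x)=-45.0635° <0 so +360° → 314.9365° ≈ 314.9°
Leg 2: φ1=0.3333614, φ2=0.3383216, Δφ=0.0049602, Δλ=-3.0018930 rad; a=sin²(Δφ/2)+cosφ1·cosφ2·sin²(Δλ/2)=0.8870457441; c=2·atan2(√a, √(1-a))=2.456075079; dist=6371·c=15647.654 ≈ 15647.7 km; running total=22941.2 km
Leg 2 bearing: y=sinΔλ·cosφ2=-0.13135228, x=cosφ1·sinφ2-sinφ1·cosφ2·cosΔλ=0.61929714; θ=atan2(y, x)=-11.9749° <0 so +360° → 348.0251° ≈ 348.0°
Leg 3: φ1=0.3383216, φ2=-0.4570965, Δφ=-0.7954181, Δλ=2.2205074 rad; a=sin²(Δφ/2)+cosφ1·cosφ2·sin²(Δλ/2)=0.8292808929; c=2·atan2(√a, √(1-a))=2.289702305; dist=6371·c=14587.693 ≈ 14587.7 km; running total=37528.9 km
Leg 3 bearing: y=sinΔλ·cosφ2=0.71451292, x=cosφ1·sinφ2-sinφ1·cosφ2·cosΔλ=-0.23615177; θ=atan2(y, x)=108.2891° ≈ 108.3°
Leg 4: φ1=-0.4570965, φ2=0.6934071, Δφ=1.1505036, Δλ=-2.3230193 rad; a=sin²(Δφ/2)+cosφ1·cosφ2·sin²(Δλ/2)=0.8768114126; c=2·atan2(√a, √(1-a))=2.424352745; dist=6371·c=15445.551 ≈ 15445.6 km; running total=52974.5 km
Leg 4 bearing: y=sinΔλ·cosφ2=-0.56155528, x=cosφ1·sinφ2-sinφ1·cosφ2·cosΔλ=0.34162597; θ=atan2(y, x)=-58.6855° <0 so +360° → 301.3145° ≈ 301.3°
Leg 5: φ1=0.6934071, φ2=0.0235113, Δφ=-0.6698958, Δλ=3.6449316 rad; a=sin²(Δφ/2)+cosφ1·cosφ2·sin²(Δλ/2)=0.8292388243; c=2·atan2(√a, √(1-a))=2.289590504; dist=6371·c=14586.981 ≈ 14587.0 km; running total=67561.5 km
Leg 5 bearing: y=sinΔλ·cosφ2=-0.48221979, x=cosφ1·sinφ2-sinφ1·cosφ2·cosΔλ=0.57781594; θ=atan2(y, x)=-39.8469° <0 so +360° → 320.1531° ≈ 320.2°
Leg 6: φ1=0.0235113, φ2=0.5237524, Δφ=0.5002410, Δλ=-1.2657756 rad; a=sin²(Δφ/2)+cosφ1·cosφ2·sin²(Δλ/2)=0.3641292975; c=2·atan2(√a, √(1-a))=1.295594261; dist=6371·c=8254.231 ≈ 8254.2 km; running total=75815.7 km
Leg 6 bearing: y=sinΔλ·cosφ2=-0.82597704, x=cosφ1·sinφ2-sinφ1·cosφ2·cosΔλ=0.49388109; θ=atan2(y, x)=-59.1233° <0 so +360° → 300.8767° ≈ 300.9°
Leg 7: φ1=0.5237524, φ2=0.7150073, Δφ=0.1912549, Δλ=-0.0396207 rad; a=sin²(Δφ/2)+cosφ1·cosφ2·sin²(Δλ/2)=0.0093733480; c=2·atan2(√a, √(1-a))=0.193935884; dist=6371·c=1235.566 ≈ 1235.6 km; running total=77051.3 km
Leg 7 bearing: y=sinΔλ·cosφ2=-0.02990932, x=cosφ1·sinφ2-sinφ1·cosφ2·cosΔλ=0.19038746; θ=atan2(y, x)=-8.9280° <0 so +360° → 351.0720° ≈ 351.1°

Leg 1: dist=7293.5 km, bearing=314.9°
Leg 2: dist=15647.7 km, bearing=348.0°
Leg 3: dist=14587.7 km, bearing=108.3°
Leg 4: dist=15445.6 km, bearing=301.3°
Leg 5: dist=14587.0 km, bearing=320.2°
Leg 6: dist=8254.2 km, bearing=300.9°
Leg 7: dist=1235.6 km, bearing=351.1°
Total: 77051.3 km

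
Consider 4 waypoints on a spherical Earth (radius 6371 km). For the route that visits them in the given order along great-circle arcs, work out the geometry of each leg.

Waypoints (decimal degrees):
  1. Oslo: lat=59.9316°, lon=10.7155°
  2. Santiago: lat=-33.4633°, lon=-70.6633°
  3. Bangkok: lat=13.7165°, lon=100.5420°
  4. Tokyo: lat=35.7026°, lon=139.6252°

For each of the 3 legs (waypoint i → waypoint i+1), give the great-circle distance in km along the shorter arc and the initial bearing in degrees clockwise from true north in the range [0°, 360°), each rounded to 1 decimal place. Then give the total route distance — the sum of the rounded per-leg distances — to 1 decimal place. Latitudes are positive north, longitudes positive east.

Leg 1: φ1=1.0460037, φ2=-0.5840448, Δφ=-1.6300485, Δλ=-1.4203280 rad; a=sin²(Δφ/2)+cosφ1·cosφ2·sin²(Δλ/2)=0.7072716705; c=2·atan2(√a, √(1-a))=1.998237266; dist=6371·c=12730.770 ≈ 12730.8 km; running total=12730.8 km
Leg 1 bearing: y=sinΔλ·cosφ2=-0.82481310, x=cosφ1·sinφ2-sinφ1·cosφ2·cosΔλ=-0.38449598; θ=atan2(y, x)=-114.9931° <0 so +360° → 245.0069° ≈ 245.0°
Leg 2: φ1=-0.5840448, φ2=0.2393981, Δφ=0.8234429, Δλ=2.9880962 rad; a=sin²(Δφ/2)+cosφ1·cosφ2·sin²(Δλ/2)=0.9658330372; c=2·atan2(√a, √(1-a))=2.769768285; dist=6371·c=17646.194 ≈ 17646.2 km; running total=30377.0 km
Leg 2 bearing: y=sinΔλ·cosφ2=0.14853401, x=cosφ1·sinφ2-sinφ1·cosφ2·cosΔλ=-0.33156594; θ=atan2(y, x)=155.8687° ≈ 155.9°
Leg 3: φ1=0.2393981, φ2=0.6231279, Δφ=0.3837298, Δλ=0.6821305 rad; a=sin²(Δφ/2)+cosφ1·cosφ2·sin²(Δλ/2)=0.1246279750; c=2·atan2(√a, √(1-a))=0.721608631; dist=6371·c=4597.369 ≈ 4597.4 km; running total=34974.4 km
Leg 3 bearing: y=sinΔλ·cosφ2=0.51195993, x=cosφ1·sinφ2-sinφ1·cosφ2·cosΔλ=0.41746904; θ=atan2(y, x)=50.8051° ≈ 50.8°

Leg 1: dist=12730.8 km, bearing=245.0°
Leg 2: dist=17646.2 km, bearing=155.9°
Leg 3: dist=4597.4 km, bearing=50.8°
Total: 34974.4 km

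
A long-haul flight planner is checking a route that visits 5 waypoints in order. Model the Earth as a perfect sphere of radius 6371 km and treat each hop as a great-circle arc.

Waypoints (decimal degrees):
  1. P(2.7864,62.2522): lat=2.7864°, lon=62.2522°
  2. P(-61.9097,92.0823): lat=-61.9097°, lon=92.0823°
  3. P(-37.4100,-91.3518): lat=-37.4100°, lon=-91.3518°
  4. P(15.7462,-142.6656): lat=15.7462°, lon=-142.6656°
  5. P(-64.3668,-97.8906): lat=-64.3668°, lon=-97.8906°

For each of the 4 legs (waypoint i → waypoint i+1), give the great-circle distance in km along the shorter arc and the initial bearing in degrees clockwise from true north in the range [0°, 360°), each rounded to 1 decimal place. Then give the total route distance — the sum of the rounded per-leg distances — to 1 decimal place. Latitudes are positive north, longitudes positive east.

Leg 1: dist=7626.4 km, bearing=165.4°
Leg 2: dist=8966.9 km, bearing=177.2°
Leg 3: dist=7979.4 km, bearing=307.7°
Leg 4: dist=9683.1 km, bearing=162.2°
Total: 34255.8 km

Leg 1: φ1=0.0486319, φ2=-1.0805281, Δφ=-1.1291600, Δλ=0.5206335 rad; a=sin²(Δφ/2)+cosφ1·cosφ2·sin²(Δλ/2)=0.3174470612; c=2·atan2(√a, √(1-a))=1.197049797; dist=6371·c=7626.404 ≈ 7626.4 km; running total=7626.4 km
Leg 1 bearing: y=sinΔλ·cosφ2=0.23422104, x=cosφ1·sinφ2-sinφ1·cosφ2·cosΔλ=-0.90102064; θ=atan2(y, x)=165.4284° ≈ 165.4°
Leg 2: φ1=-1.0805281, φ2=-0.6529277, Δφ=0.4276004, Δλ=-3.2015290 rad; a=sin²(Δφ/2)+cosφ1·cosφ2·sin²(Δλ/2)=0.4186926442; c=2·atan2(√a, √(1-a))=1.407456265; dist=6371·c=8966.904 ≈ 8966.9 km; running total=16593.3 km
Leg 2 bearing: y=sinΔλ·cosφ2=0.04757946, x=cosφ1·sinφ2-sinφ1·cosφ2·cosΔλ=-0.98554181; θ=atan2(y, x)=177.2361° ≈ 177.2°
Leg 3: φ1=-0.6529277, φ2=0.2748230, Δφ=0.9277507, Δλ=-0.8955948 rad; a=sin²(Δφ/2)+cosφ1·cosφ2·sin²(Δλ/2)=0.3435052250; c=2·atan2(√a, √(1-a))=1.252457219; dist=6371·c=7979.405 ≈ 7979.4 km; running total=24572.7 km
Leg 3 bearing: y=sinΔλ·cosφ2=-0.75128830, x=cosφ1·sinφ2-sinφ1·cosφ2·cosΔλ=0.58103651; θ=atan2(y, x)=-52.2821° <0 so +360° → 307.7179° ≈ 307.7°
Leg 4: φ1=0.2748230, φ2=-1.1234126, Δφ=-1.3982356, Δλ=0.7814712 rad; a=sin²(Δφ/2)+cosφ1·cosφ2·sin²(Δλ/2)=0.4745467913; c=2·atan2(√a, √(1-a))=1.519867897; dist=6371·c=9683.078 ≈ 9683.1 km; running total=34255.8 km
Leg 4 bearing: y=sinΔλ·cosφ2=0.30469660, x=cosφ1·sinφ2-sinφ1·cosφ2·cosΔλ=-0.95108807; θ=atan2(y, x)=162.2363° ≈ 162.2°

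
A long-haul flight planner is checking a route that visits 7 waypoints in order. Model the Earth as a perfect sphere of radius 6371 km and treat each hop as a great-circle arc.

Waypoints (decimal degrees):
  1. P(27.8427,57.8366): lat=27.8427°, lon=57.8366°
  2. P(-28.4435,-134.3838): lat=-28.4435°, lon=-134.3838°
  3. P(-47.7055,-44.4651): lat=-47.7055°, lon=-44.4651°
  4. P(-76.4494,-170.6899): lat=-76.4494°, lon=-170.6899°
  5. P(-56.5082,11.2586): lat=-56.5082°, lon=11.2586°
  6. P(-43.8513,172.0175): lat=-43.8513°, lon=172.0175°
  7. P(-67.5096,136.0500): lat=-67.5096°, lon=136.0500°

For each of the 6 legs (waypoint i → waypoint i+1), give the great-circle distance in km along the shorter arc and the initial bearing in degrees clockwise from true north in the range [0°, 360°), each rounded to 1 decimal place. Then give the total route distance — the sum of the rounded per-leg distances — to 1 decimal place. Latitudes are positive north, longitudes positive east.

Leg 1: dist=18815.5 km, bearing=96.1°
Leg 2: dist=7708.0 km, bearing=134.0°
Leg 3: dist=5698.7 km, bearing=194.0°
Leg 4: dist=5230.2 km, bearing=181.5°
Leg 5: dist=8711.3 km, bearing=166.0°
Leg 6: dist=3369.6 km, bearing=206.4°
Total: 49533.3 km

Leg 1: φ1=0.4859468, φ2=-0.4964327, Δφ=-0.9823795, Δλ=-3.3548789 rad; a=sin²(Δφ/2)+cosφ1·cosφ2·sin²(Δλ/2)=0.9911637239; c=2·atan2(√a, √(1-a))=2.953311735; dist=6371·c=18815.549 ≈ 18815.5 km; running total=18815.5 km
Leg 1 bearing: y=sinΔλ·cosφ2=0.18612118, x=cosφ1·sinφ2-sinφ1·cosφ2·cosΔλ=-0.01979123; θ=atan2(y, x)=96.0697° ≈ 96.1°
Leg 2: φ1=-0.4964327, φ2=-0.8326180, Δφ=-0.3361853, Δλ=1.5693774 rad; a=sin²(Δφ/2)+cosφ1·cosφ2·sin²(Δλ/2)=0.3234246561; c=2·atan2(√a, √(1-a))=1.209859675; dist=6371·c=7708.016 ≈ 7708.0 km; running total=26523.5 km
Leg 2 bearing: y=sinΔλ·cosφ2=0.67294083, x=cosφ1·sinφ2-sinφ1·cosφ2·cosΔλ=-0.64995017; θ=atan2(y, x)=134.0044° ≈ 134.0°
Leg 3: φ1=-0.8326180, φ2=-1.3342937, Δφ=-0.5016757, Δλ=-2.2030384 rad; a=sin²(Δφ/2)+cosφ1·cosφ2·sin²(Δλ/2)=0.1870362513; c=2·atan2(√a, √(1-a))=0.894476080; dist=6371·c=5698.707 ≈ 5698.7 km; running total=32222.2 km
Leg 3 bearing: y=sinΔλ·cosφ2=-0.18901412, x=cosφ1·sinφ2-sinφ1·cosφ2·cosΔλ=-0.75662965; θ=atan2(y, x)=-165.9740° <0 so +360° → 194.0260° ≈ 194.0°
Leg 4: φ1=-1.3342937, φ2=-0.9862541, Δφ=0.3480396, Δλ=3.1756004 rad; a=sin²(Δφ/2)+cosφ1·cosφ2·sin²(Δλ/2)=0.1592341422; c=2·atan2(√a, √(1-a))=0.820942615; dist=6371·c=5230.225 ≈ 5230.2 km; running total=37452.4 km
Leg 4 bearing: y=sinΔλ·cosφ2=-0.01876245, x=cosφ1·sinφ2-sinφ1·cosφ2·cosΔλ=-0.73154801; θ=atan2(y, x)=-178.5308° <0 so +360° → 181.4692° ≈ 181.5°
Leg 5: φ1=-0.9862541, φ2=-0.7653496, Δφ=0.2209046, Δλ=2.8057721 rad; a=sin²(Δφ/2)+cosφ1·cosφ2·sin²(Δλ/2)=0.3989737114; c=2·atan2(√a, √(1-a))=1.367343053; dist=6371·c=8711.343 ≈ 8711.3 km; running total=46163.7 km
Leg 5 bearing: y=sinΔλ·cosφ2=0.23764743, x=cosφ1·sinφ2-sinφ1·cosφ2·cosΔλ=-0.95010444; θ=atan2(y, x)=165.9569° ≈ 166.0°
Leg 6: φ1=-0.7653496, φ2=-1.1782648, Δφ=-0.4129152, Δλ=-0.6277513 rad; a=sin²(Δφ/2)+cosφ1·cosφ2·sin²(Δλ/2)=0.0683185652; c=2·atan2(√a, √(1-a))=0.528899535; dist=6371·c=3369.619 ≈ 3369.6 km; running total=49533.3 km
Leg 6 bearing: y=sinΔλ·cosφ2=-0.22466911, x=cosφ1·sinφ2-sinφ1·cosφ2·cosΔλ=-0.45180565; θ=atan2(y, x)=-153.5602° <0 so +360° → 206.4398° ≈ 206.4°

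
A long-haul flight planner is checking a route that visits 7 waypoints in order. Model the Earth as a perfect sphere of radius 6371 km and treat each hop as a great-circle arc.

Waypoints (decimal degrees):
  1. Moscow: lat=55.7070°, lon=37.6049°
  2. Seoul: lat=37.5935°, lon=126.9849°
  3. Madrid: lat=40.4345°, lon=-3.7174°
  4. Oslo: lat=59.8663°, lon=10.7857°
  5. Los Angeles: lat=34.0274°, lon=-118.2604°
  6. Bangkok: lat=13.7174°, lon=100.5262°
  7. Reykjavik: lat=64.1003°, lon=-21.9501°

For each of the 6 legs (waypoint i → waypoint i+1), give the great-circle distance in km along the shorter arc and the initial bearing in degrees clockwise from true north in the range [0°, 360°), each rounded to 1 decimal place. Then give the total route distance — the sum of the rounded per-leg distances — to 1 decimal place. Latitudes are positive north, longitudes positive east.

Leg 1: φ1=0.9722706, φ2=0.6561304, Δφ=-0.3161402, Δλ=1.5599753 rad; a=sin²(Δφ/2)+cosφ1·cosφ2·sin²(Δλ/2)=0.2455807912; c=2·atan2(√a, √(1-a))=1.036961400; dist=6371·c=6606.481 ≈ 6606.5 km; running total=6606.5 km
Leg 1 bearing: y=sinΔλ·cosφ2=0.79231247, x=cosφ1·sinφ2-sinφ1·cosφ2·cosΔλ=0.33663693; θ=atan2(y, x)=66.9804° ≈ 67.0°
Leg 2: φ1=0.6561304, φ2=0.7057152, Δφ=0.0495848, Δλ=-2.2811855 rad; a=sin²(Δφ/2)+cosφ1·cosφ2·sin²(Δλ/2)=0.4988158790; c=2·atan2(√a, √(1-a))=1.568428083; dist=6371·c=9992.455 ≈ 9992.5 km; running total=16599.0 km
Leg 2 bearing: y=sinΔλ·cosφ2=-0.57703244, x=cosφ1·sinφ2-sinφ1·cosφ2·cosΔλ=0.81671779; θ=atan2(y, x)=-35.2422° <0 so +360° → 324.7578° ≈ 324.8°
Leg 3: φ1=0.7057152, φ2=1.0448640, Δφ=0.3391489, Δλ=0.2531268 rad; a=sin²(Δφ/2)+cosφ1·cosφ2·sin²(Δλ/2)=0.0345690794; c=2·atan2(√a, √(1-a))=0.374031717; dist=6371·c=2382.956 ≈ 2383.0 km; running total=18982.0 km
Leg 3 bearing: y=sinΔλ·cosφ2=0.12572194, x=cosφ1·sinφ2-sinφ1·cosφ2·cosΔλ=0.34306009; θ=atan2(y, x)=20.1265° ≈ 20.1°
Leg 4: φ1=1.0448640, φ2=0.5938902, Δφ=-0.4509739, Δλ=-2.2522793 rad; a=sin²(Δφ/2)+cosφ1·cosφ2·sin²(Δλ/2)=0.3890649958; c=2·atan2(√a, √(1-a))=1.347064466; dist=6371·c=8582.148 ≈ 8582.1 km; running total=27564.1 km
Leg 4 bearing: y=sinΔλ·cosφ2=-0.64365545, x=cosφ1·sinφ2-sinφ1·cosφ2·cosΔλ=0.73244888; θ=atan2(y, x)=-41.3081° <0 so +360° → 318.6919° ≈ 318.7°
Leg 5: φ1=0.5938902, φ2=0.2394138, Δφ=-0.3544764, Δλ=3.8185465 rad; a=sin²(Δφ/2)+cosφ1·cosφ2·sin²(Δλ/2)=0.7474450364; c=2·atan2(√a, √(1-a))=2.088504649; dist=6371·c=13305.863 ≈ 13305.9 km; running total=40870.0 km
Leg 5 bearing: y=sinΔλ·cosφ2=-0.60855420, x=cosφ1·sinφ2-sinφ1·cosφ2·cosΔλ=0.62027865; θ=atan2(y, x)=-44.4534° <0 so +360° → 315.5466° ≈ 315.5°
Leg 6: φ1=0.2394138, φ2=1.1187613, Δφ=0.8793475, Δλ=-2.1376147 rad; a=sin²(Δφ/2)+cosφ1·cosφ2·sin²(Δλ/2)=0.5072666247; c=2·atan2(√a, √(1-a))=1.585330088; dist=6371·c=10100.138 ≈ 10100.1 km; running total=50970.1 km
Leg 6 bearing: y=sinΔλ·cosφ2=-0.36848797, x=cosφ1·sinφ2-sinφ1·cosφ2·cosΔλ=0.92951891; θ=atan2(y, x)=-21.6248° <0 so +360° → 338.3752° ≈ 338.4°

Leg 1: dist=6606.5 km, bearing=67.0°
Leg 2: dist=9992.5 km, bearing=324.8°
Leg 3: dist=2383.0 km, bearing=20.1°
Leg 4: dist=8582.1 km, bearing=318.7°
Leg 5: dist=13305.9 km, bearing=315.5°
Leg 6: dist=10100.1 km, bearing=338.4°
Total: 50970.1 km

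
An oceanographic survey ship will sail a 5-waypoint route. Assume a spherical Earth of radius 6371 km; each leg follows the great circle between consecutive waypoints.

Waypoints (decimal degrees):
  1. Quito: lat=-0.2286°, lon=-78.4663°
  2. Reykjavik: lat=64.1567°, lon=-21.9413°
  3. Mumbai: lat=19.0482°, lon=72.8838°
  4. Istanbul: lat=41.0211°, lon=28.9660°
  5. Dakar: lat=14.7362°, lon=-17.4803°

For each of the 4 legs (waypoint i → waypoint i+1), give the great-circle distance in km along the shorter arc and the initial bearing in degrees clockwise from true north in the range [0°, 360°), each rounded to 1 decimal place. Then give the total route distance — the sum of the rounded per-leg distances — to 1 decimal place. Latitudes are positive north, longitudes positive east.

Leg 1: dist=8484.1 km, bearing=22.0°
Leg 2: dist=8338.0 km, bearing=77.2°
Leg 3: dist=4813.4 km, bearing=310.3°
Leg 4: dist=5332.4 km, bearing=250.7°
Total: 26967.9 km

Leg 1: φ1=-0.0039898, φ2=1.1197457, Δφ=1.1237355, Δλ=0.9865474 rad; a=sin²(Δφ/2)+cosφ1·cosφ2·sin²(Δλ/2)=0.3815778625; c=2·atan2(√a, √(1-a))=1.331679911; dist=6371·c=8484.133 ≈ 8484.1 km; running total=8484.1 km
Leg 1 bearing: y=sinΔλ·cosφ2=0.36360526, x=cosφ1·sinφ2-sinφ1·cosφ2·cosΔλ=0.90094173; θ=atan2(y, x)=21.9782° ≈ 22.0°
Leg 2: φ1=1.1197457, φ2=0.3324538, Δφ=-0.7872918, Δλ=1.6550102 rad; a=sin²(Δφ/2)+cosφ1·cosφ2·sin²(Δλ/2)=0.3704675025; c=2·atan2(√a, √(1-a))=1.308742304; dist=6371·c=8337.997 ≈ 8338.0 km; running total=16822.1 km
Leg 2 bearing: y=sinΔλ·cosφ2=0.94189451, x=cosφ1·sinφ2-sinφ1·cosφ2·cosΔλ=0.21382249; θ=atan2(y, x)=77.2099° ≈ 77.2°
Leg 3: φ1=0.3324538, φ2=0.7159533, Δφ=0.3834995, Δλ=-0.7665102 rad; a=sin²(Δφ/2)+cosφ1·cosφ2·sin²(Δλ/2)=0.1360417614; c=2·atan2(√a, √(1-a))=0.755517984; dist=6371·c=4813.405 ≈ 4813.4 km; running total=21635.5 km
Leg 3 bearing: y=sinΔλ·cosφ2=-0.52331830, x=cosφ1·sinφ2-sinφ1·cosφ2·cosΔλ=0.44302997; θ=atan2(y, x)=-49.7495° <0 so +360° → 310.2505° ≈ 310.3°
Leg 4: φ1=0.7159533, φ2=0.2571952, Δφ=-0.4587580, Δλ=-0.8106409 rad; a=sin²(Δφ/2)+cosφ1·cosφ2·sin²(Δλ/2)=0.1651467572; c=2·atan2(√a, √(1-a))=0.836982848; dist=6371·c=5332.418 ≈ 5332.4 km; running total=26967.9 km
Leg 4 bearing: y=sinΔλ·cosφ2=-0.70089056, x=cosφ1·sinφ2-sinφ1·cosφ2·cosΔλ=-0.24544989; θ=atan2(y, x)=-109.3001° <0 so +360° → 250.6999° ≈ 250.7°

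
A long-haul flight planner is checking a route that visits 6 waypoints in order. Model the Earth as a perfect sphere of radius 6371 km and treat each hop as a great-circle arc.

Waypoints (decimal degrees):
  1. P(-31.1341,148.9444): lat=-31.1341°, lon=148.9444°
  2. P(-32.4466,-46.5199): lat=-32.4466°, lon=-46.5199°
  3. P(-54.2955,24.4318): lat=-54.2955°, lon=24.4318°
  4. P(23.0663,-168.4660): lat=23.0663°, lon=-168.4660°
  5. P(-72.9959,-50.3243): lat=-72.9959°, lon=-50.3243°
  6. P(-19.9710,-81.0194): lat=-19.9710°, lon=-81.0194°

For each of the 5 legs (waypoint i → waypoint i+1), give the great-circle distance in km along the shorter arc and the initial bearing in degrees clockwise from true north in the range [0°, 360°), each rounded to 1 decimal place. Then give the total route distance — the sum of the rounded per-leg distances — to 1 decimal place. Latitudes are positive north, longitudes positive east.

Leg 1: dist=12760.5 km, bearing=165.7°
Leg 2: dist=5936.4 km, bearing=136.6°
Leg 3: dist=16379.5 km, bearing=157.7°
Leg 4: dist=13355.0 km, bearing=162.7°
Leg 5: dist=6197.9 km, bearing=324.5°
Total: 54629.3 km

Leg 1: φ1=-0.5433926, φ2=-0.5663000, Δφ=-0.0229074, Δλ=-3.4114956 rad; a=sin²(Δφ/2)+cosφ1·cosφ2·sin²(Δλ/2)=0.7093929685; c=2·atan2(√a, √(1-a))=2.002904285; dist=6371·c=12760.503 ≈ 12760.5 km; running total=12760.5 km
Leg 1 bearing: y=sinΔλ·cosφ2=0.22501355, x=cosφ1·sinφ2-sinφ1·cosφ2·cosΔλ=-0.87976545; θ=atan2(y, x)=165.6533° ≈ 165.7°
Leg 2: φ1=-0.5663000, φ2=-0.9476352, Δφ=-0.3813352, Δλ=1.2383408 rad; a=sin²(Δφ/2)+cosφ1·cosφ2·sin²(Δλ/2)=0.2017981525; c=2·atan2(√a, √(1-a))=0.931783061; dist=6371·c=5936.390 ≈ 5936.4 km; running total=18696.9 km
Leg 2 bearing: y=sinΔλ·cosφ2=0.55164899, x=cosφ1·sinφ2-sinφ1·cosφ2·cosΔλ=-0.58308320; θ=atan2(y, x)=136.5868° ≈ 136.6°
Leg 3: φ1=-0.9476352, φ2=0.4025829, Δφ=1.3502181, Δλ=-3.3667017 rad; a=sin²(Δφ/2)+cosφ1·cosφ2·sin²(Δλ/2)=0.9207764226; c=2·atan2(√a, √(1-a))=2.570947853; dist=6371·c=16379.509 ≈ 16379.5 km; running total=35076.4 km
Leg 3 bearing: y=sinΔλ·cosφ2=0.20536730, x=cosφ1·sinφ2-sinφ1·cosφ2·cosΔλ=-0.49961293; θ=atan2(y, x)=157.6547° ≈ 157.7°
Leg 4: φ1=0.4025829, φ2=-1.2740188, Δφ=-1.6766017, Δλ=2.0619616 rad; a=sin²(Δφ/2)+cosφ1·cosφ2·sin²(Δλ/2)=0.7507857251; c=2·atan2(√a, √(1-a))=2.096210609; dist=6371·c=13354.958 ≈ 13355.0 km; running total=48431.4 km
Leg 4 bearing: y=sinΔλ·cosφ2=0.25786898, x=cosφ1·sinφ2-sinφ1·cosφ2·cosΔλ=-0.82579033; θ=atan2(y, x)=162.6580° ≈ 162.7°
Leg 5: φ1=-1.2740188, φ2=-0.3485597, Δφ=0.9254591, Δλ=-0.5357306 rad; a=sin²(Δφ/2)+cosφ1·cosφ2·sin²(Δλ/2)=0.2185201670; c=2·atan2(√a, √(1-a))=0.972833845; dist=6371·c=6197.924 ≈ 6197.9 km; running total=54629.3 km
Leg 5 bearing: y=sinΔλ·cosφ2=-0.47977262, x=cosφ1·sinφ2-sinφ1·cosφ2·cosΔλ=0.67297448; θ=atan2(y, x)=-35.4856° <0 so +360° → 324.5144° ≈ 324.5°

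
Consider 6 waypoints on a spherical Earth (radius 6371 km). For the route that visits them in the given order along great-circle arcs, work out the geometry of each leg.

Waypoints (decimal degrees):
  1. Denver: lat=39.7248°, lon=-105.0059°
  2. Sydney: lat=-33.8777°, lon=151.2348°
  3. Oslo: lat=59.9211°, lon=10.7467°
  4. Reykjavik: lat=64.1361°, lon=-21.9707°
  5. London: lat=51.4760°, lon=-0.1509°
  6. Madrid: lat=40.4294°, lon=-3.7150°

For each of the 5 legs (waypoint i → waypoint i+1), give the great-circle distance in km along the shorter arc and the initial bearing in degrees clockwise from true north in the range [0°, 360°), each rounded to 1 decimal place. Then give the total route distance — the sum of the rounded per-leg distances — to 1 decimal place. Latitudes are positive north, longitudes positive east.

Leg 1: dist=13403.3 km, bearing=249.4°
Leg 2: dist=15951.4 km, bearing=327.6°
Leg 3: dist=1747.7 km, bearing=299.5°
Leg 4: dist=1892.1 km, bearing=127.7°
Leg 5: dist=1258.5 km, bearing=194.0°
Total: 34253.0 km

Leg 1: φ1=0.6933286, φ2=-0.5912774, Δφ=-1.2846060, Δλ=4.4722439 rad; a=sin²(Δφ/2)+cosφ1·cosφ2·sin²(Δλ/2)=0.7540617412; c=2·atan2(√a, √(1-a))=2.103800970; dist=6371·c=13403.316 ≈ 13403.3 km; running total=13403.3 km
Leg 1 bearing: y=sinΔλ·cosφ2=-0.80640461, x=cosφ1·sinφ2-sinφ1·cosφ2·cosΔλ=-0.30252626; θ=atan2(y, x)=-110.5638° <0 so +360° → 249.4362° ≈ 249.4°
Leg 2: φ1=-0.5912774, φ2=1.0458205, Δφ=1.6370979, Δλ=-2.4519799 rad; a=sin²(Δφ/2)+cosφ1·cosφ2·sin²(Δλ/2)=0.9016893740; c=2·atan2(√a, √(1-a))=2.503744123; dist=6371·c=15951.354 ≈ 15951.4 km; running total=29354.7 km
Leg 2 bearing: y=sinΔλ·cosφ2=-0.31887769, x=cosφ1·sinφ2-sinφ1·cosφ2·cosΔλ=0.50289124; θ=atan2(y, x)=-32.3783° <0 so +360° → 327.6217° ≈ 327.6°
Leg 3: φ1=1.0458205, φ2=1.1193861, Δφ=0.0735656, Δλ=-0.5710264 rad; a=sin²(Δφ/2)+cosφ1·cosφ2·sin²(Δλ/2)=0.0186961478; c=2·atan2(√a, √(1-a))=0.274327097; dist=6371·c=1747.738 ≈ 1747.7 km; running total=31102.4 km
Leg 3 bearing: y=sinΔλ·cosφ2=-0.23578317, x=cosφ1·sinφ2-sinφ1·cosφ2·cosΔλ=0.13338930; θ=atan2(y, x)=-60.5019° <0 so +360° → 299.4981° ≈ 299.5°
Leg 4: φ1=1.1193861, φ2=0.8984257, Δφ=-0.2209604, Δλ=0.3808274 rad; a=sin²(Δφ/2)+cosφ1·cosφ2·sin²(Δλ/2)=0.0218891405; c=2·atan2(√a, √(1-a))=0.296989853; dist=6371·c=1892.122 ≈ 1892.1 km; running total=32994.5 km
Leg 4 bearing: y=sinΔλ·cosφ2=0.23150347, x=cosφ1·sinφ2-sinφ1·cosφ2·cosΔλ=-0.17901444; θ=atan2(y, x)=127.7137° ≈ 127.7°
Leg 5: φ1=0.8984257, φ2=0.7056261, Δφ=-0.1927995, Δλ=-0.0622053 rad; a=sin²(Δφ/2)+cosφ1·cosφ2·sin²(Δλ/2)=0.0097226603; c=2·atan2(√a, √(1-a))=0.197528072; dist=6371·c=1258.451 ≈ 1258.5 km; running total=34253.0 km
Leg 5 bearing: y=sinΔλ·cosφ2=-0.04732048, x=cosφ1·sinφ2-sinφ1·cosφ2·cosΔλ=-0.19045549; θ=atan2(y, x)=-166.0469° <0 so +360° → 193.9531° ≈ 194.0°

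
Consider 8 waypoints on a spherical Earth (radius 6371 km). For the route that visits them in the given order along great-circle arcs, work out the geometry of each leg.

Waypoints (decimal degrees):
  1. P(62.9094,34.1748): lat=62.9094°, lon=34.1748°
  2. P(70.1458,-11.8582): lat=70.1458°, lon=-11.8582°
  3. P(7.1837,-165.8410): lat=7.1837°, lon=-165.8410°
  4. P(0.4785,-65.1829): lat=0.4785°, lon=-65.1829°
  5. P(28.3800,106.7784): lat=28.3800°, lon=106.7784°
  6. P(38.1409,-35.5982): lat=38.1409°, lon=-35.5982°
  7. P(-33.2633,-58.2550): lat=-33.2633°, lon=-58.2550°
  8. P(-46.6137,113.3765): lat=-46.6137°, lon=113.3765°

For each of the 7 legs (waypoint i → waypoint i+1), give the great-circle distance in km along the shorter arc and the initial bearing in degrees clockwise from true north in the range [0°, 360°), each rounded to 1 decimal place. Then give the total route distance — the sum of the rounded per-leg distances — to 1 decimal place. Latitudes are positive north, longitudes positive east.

Leg 1: φ1=1.0979762, φ2=1.2242752, Δφ=0.1262990, Δλ=-0.8034274 rad; a=sin²(Δφ/2)+cosφ1·cosφ2·sin²(Δλ/2)=0.0276276122; c=2·atan2(√a, √(1-a))=0.333981181; dist=6371·c=2127.794 ≈ 2127.8 km; running total=2127.8 km
Leg 1 bearing: y=sinΔλ·cosφ2=-0.24444365, x=cosφ1·sinφ2-sinφ1·cosφ2·cosΔλ=0.21841386; θ=atan2(y, x)=-48.2188° <0 so +360° → 311.7812° ≈ 311.8°
Leg 2: φ1=1.2242752, φ2=0.1253792, Δφ=-1.0988959, Δλ=-2.6875069 rad; a=sin²(Δφ/2)+cosφ1·cosφ2·sin²(Δλ/2)=0.5925984991; c=2·atan2(√a, √(1-a))=1.757068651; dist=6371·c=11194.284 ≈ 11194.3 km; running total=13322.1 km
Leg 2 bearing: y=sinΔλ·cosφ2=-0.43519775, x=cosφ1·sinφ2-sinφ1·cosφ2·cosΔλ=0.88108172; θ=atan2(y, x)=-26.2864° <0 so +360° → 333.7136° ≈ 333.7°
Leg 3: φ1=0.1253792, φ2=0.0083514, Δφ=-0.1170278, Δλ=1.7568153 rad; a=sin²(Δφ/2)+cosφ1·cosφ2·sin²(Δλ/2)=0.5912227336; c=2·atan2(√a, √(1-a))=1.754269420; dist=6371·c=11176.450 ≈ 11176.5 km; running total=24498.6 km
Leg 3 bearing: y=sinΔλ·cosφ2=0.98271404, x=cosφ1·sinφ2-sinφ1·cosφ2·cosΔλ=0.03141287; θ=atan2(y, x)=88.1691° ≈ 88.2°
Leg 4: φ1=0.0083514, φ2=0.4953244, Δφ=0.4869730, Δλ=3.0012909 rad; a=sin²(Δφ/2)+cosφ1·cosφ2·sin²(Δλ/2)=0.9335847234; c=2·atan2(√a, √(1-a))=2.620286518; dist=6371·c=16693.845 ≈ 16693.8 km; running total=41192.4 km
Leg 4 bearing: y=sinΔλ·cosφ2=0.12303497, x=cosφ1·sinφ2-sinφ1·cosφ2·cosΔλ=0.48257595; θ=atan2(y, x)=14.3031° ≈ 14.3°
Leg 5: φ1=0.4953244, φ2=0.6656843, Δφ=0.1703598, Δλ=-2.4849404 rad; a=sin²(Δφ/2)+cosφ1·cosφ2·sin²(Δλ/2)=0.6272564416; c=2·atan2(√a, √(1-a))=1.828140293; dist=6371·c=11647.082 ≈ 11647.1 km; running total=52839.5 km
Leg 5 bearing: y=sinΔλ·cosφ2=-0.48013018, x=cosφ1·sinφ2-sinφ1·cosφ2·cosΔλ=0.83946304; θ=atan2(y, x)=-29.7674° <0 so +360° → 330.2326° ≈ 330.2°
Leg 6: φ1=0.6656843, φ2=-0.5805541, Δφ=-1.2462384, Δλ=-0.3954358 rad; a=sin²(Δφ/2)+cosφ1·cosφ2·sin²(Δλ/2)=0.3659302965; c=2·atan2(√a, √(1-a))=1.299335134; dist=6371·c=8278.064 ≈ 8278.1 km; running total=61117.6 km
Leg 6 bearing: y=sinΔλ·cosφ2=-0.32209705, x=cosφ1·sinφ2-sinφ1·cosφ2·cosΔλ=-0.90793984; θ=atan2(y, x)=-160.4676° <0 so +360° → 199.5324° ≈ 199.5°
Leg 7: φ1=-0.5805541, φ2=-0.8135625, Δφ=-0.2330084, Δλ=2.9955348 rad; a=sin²(Δφ/2)+cosφ1·cosφ2·sin²(Δλ/2)=0.5848231604; c=2·atan2(√a, √(1-a))=1.741267104; dist=6371·c=11093.613 ≈ 11093.6 km; running total=72211.2 km
Leg 7 bearing: y=sinΔλ·cosφ2=0.09997283, x=cosφ1·sinφ2-sinφ1·cosφ2·cosΔλ=-0.98042111; θ=atan2(y, x)=174.1777° ≈ 174.2°

Leg 1: dist=2127.8 km, bearing=311.8°
Leg 2: dist=11194.3 km, bearing=333.7°
Leg 3: dist=11176.5 km, bearing=88.2°
Leg 4: dist=16693.8 km, bearing=14.3°
Leg 5: dist=11647.1 km, bearing=330.2°
Leg 6: dist=8278.1 km, bearing=199.5°
Leg 7: dist=11093.6 km, bearing=174.2°
Total: 72211.2 km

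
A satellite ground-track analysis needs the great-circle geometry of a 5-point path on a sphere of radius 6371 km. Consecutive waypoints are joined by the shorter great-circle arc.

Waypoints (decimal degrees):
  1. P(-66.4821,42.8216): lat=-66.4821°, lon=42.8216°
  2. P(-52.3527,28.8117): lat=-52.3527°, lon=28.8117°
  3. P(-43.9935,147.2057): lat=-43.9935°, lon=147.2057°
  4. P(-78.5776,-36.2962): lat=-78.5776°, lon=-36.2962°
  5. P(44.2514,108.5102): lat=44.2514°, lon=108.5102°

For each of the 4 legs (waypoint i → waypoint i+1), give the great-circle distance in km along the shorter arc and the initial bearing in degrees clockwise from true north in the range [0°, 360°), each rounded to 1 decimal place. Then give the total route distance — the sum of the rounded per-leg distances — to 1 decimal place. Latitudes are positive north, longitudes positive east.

Leg 1: φ1=-1.1603315, φ2=-0.9137270, Δφ=0.2466046, Δλ=-0.2445189 rad; a=sin²(Δφ/2)+cosφ1·cosφ2·sin²(Δλ/2)=0.0187515739; c=2·atan2(√a, √(1-a))=0.274736001; dist=6371·c=1750.343 ≈ 1750.3 km; running total=1750.3 km
Leg 1 bearing: y=sinΔλ·cosφ2=-0.14786806, x=cosφ1·sinφ2-sinφ1·cosφ2·cosΔλ=0.22745295; θ=atan2(y, x)=-33.0281° <0 so +360° → 326.9719° ≈ 327.0°
Leg 2: φ1=-0.9137270, φ2=-0.7678314, Δφ=0.1458956, Δλ=2.0663651 rad; a=sin²(Δφ/2)+cosφ1·cosφ2·sin²(Δλ/2)=0.3295012344; c=2·atan2(√a, √(1-a))=1.222818502; dist=6371·c=7790.577 ≈ 7790.6 km; running total=9540.9 km
Leg 2 bearing: y=sinΔλ·cosφ2=0.63287138, x=cosφ1·sinφ2-sinφ1·cosφ2·cosΔλ=-0.69512194; θ=atan2(y, x)=137.6838° ≈ 137.7°
Leg 3: φ1=-0.7678314, φ2=-1.3714378, Δφ=-0.6036064, Δλ=-3.2027123 rad; a=sin²(Δφ/2)+cosφ1·cosφ2·sin²(Δλ/2)=0.2306940926; c=2·atan2(√a, √(1-a))=1.002007679; dist=6371·c=6383.791 ≈ 6383.8 km; running total=15924.7 km
Leg 3 bearing: y=sinΔλ·cosφ2=0.01209664, x=cosφ1·sinφ2-sinφ1·cosφ2·cosΔλ=-0.84246720; θ=atan2(y, x)=179.1774° ≈ 179.2°
Leg 4: φ1=-1.3714378, φ2=0.7723326, Δφ=2.1437705, Δλ=2.5273485 rad; a=sin²(Δφ/2)+cosφ1·cosφ2·sin²(Δλ/2)=0.8999555121; c=2·atan2(√a, √(1-a))=2.497943266; dist=6371·c=15914.397 ≈ 15914.4 km; running total=31839.1 km
Leg 4 bearing: y=sinΔλ·cosφ2=0.41282438, x=cosφ1·sinφ2-sinφ1·cosφ2·cosΔλ=-0.43556674; θ=atan2(y, x)=136.5355° ≈ 136.5°

Leg 1: dist=1750.3 km, bearing=327.0°
Leg 2: dist=7790.6 km, bearing=137.7°
Leg 3: dist=6383.8 km, bearing=179.2°
Leg 4: dist=15914.4 km, bearing=136.5°
Total: 31839.1 km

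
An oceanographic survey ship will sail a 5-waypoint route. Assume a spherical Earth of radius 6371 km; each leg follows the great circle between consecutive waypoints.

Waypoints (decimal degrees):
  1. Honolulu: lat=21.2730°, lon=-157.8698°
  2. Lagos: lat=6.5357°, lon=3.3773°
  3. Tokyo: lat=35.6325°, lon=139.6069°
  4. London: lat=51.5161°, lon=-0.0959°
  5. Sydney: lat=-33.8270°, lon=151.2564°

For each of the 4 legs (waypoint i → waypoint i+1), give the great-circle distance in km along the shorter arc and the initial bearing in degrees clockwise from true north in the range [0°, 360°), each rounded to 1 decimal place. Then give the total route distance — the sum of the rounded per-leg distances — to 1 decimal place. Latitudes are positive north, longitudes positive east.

Leg 1: dist=16307.1 km, bearing=35.5°
Leg 2: dist=13467.6 km, bearing=41.1°
Leg 3: dist=9559.4 km, bearing=336.2°
Leg 4: dist=16990.9 km, bearing=60.6°
Total: 56325.0 km

Leg 1: φ1=0.3712839, φ2=0.1140695, Δφ=-0.2572144, Δλ=2.8142928 rad; a=sin²(Δφ/2)+cosφ1·cosφ2·sin²(Δλ/2)=0.9176813330; c=2·atan2(√a, √(1-a))=2.559588535; dist=6371·c=16307.139 ≈ 16307.1 km; running total=16307.1 km
Leg 1 bearing: y=sinΔλ·cosφ2=0.31939809, x=cosφ1·sinφ2-sinφ1·cosφ2·cosΔλ=0.44738583; θ=atan2(y, x)=35.5238° ≈ 35.5°
Leg 2: φ1=0.1140695, φ2=0.6219044, Δφ=0.5078350, Δλ=2.3776551 rad; a=sin²(Δφ/2)+cosφ1·cosφ2·sin²(Δλ/2)=0.7583952919; c=2·atan2(√a, √(1-a))=2.113894189; dist=6371·c=13467.620 ≈ 13467.6 km; running total=29774.7 km
Leg 2 bearing: y=sinΔλ·cosφ2=0.56225037, x=cosφ1·sinφ2-sinφ1·cosφ2·cosΔλ=0.64560206; θ=atan2(y, x)=41.0524° ≈ 41.1°
Leg 3: φ1=0.6219044, φ2=0.8991256, Δφ=0.2772211, Δλ=-2.4382738 rad; a=sin²(Δφ/2)+cosφ1·cosφ2·sin²(Δλ/2)=0.4648617520; c=2·atan2(√a, √(1-a))=1.500461855; dist=6371·c=9559.442 ≈ 9559.4 km; running total=39334.1 km
Leg 3 bearing: y=sinΔλ·cosφ2=-0.40247066, x=cosφ1·sinφ2-sinφ1·cosφ2·cosΔλ=0.91273139; θ=atan2(y, x)=-23.7952° <0 so +360° → 336.2048° ≈ 336.2°
Leg 4: φ1=0.8991256, φ2=-0.5903925, Δφ=-1.4895181, Δλ=2.6415960 rad; a=sin²(Δφ/2)+cosφ1·cosφ2·sin²(Δλ/2)=0.9447179675; c=2·atan2(√a, √(1-a))=2.666905894; dist=6371·c=16990.857 ≈ 16990.9 km; running total=56325.0 km
Leg 4 bearing: y=sinΔλ·cosφ2=0.39826704, x=cosφ1·sinφ2-sinφ1·cosφ2·cosΔλ=0.22424782; θ=atan2(y, x)=60.6179° ≈ 60.6°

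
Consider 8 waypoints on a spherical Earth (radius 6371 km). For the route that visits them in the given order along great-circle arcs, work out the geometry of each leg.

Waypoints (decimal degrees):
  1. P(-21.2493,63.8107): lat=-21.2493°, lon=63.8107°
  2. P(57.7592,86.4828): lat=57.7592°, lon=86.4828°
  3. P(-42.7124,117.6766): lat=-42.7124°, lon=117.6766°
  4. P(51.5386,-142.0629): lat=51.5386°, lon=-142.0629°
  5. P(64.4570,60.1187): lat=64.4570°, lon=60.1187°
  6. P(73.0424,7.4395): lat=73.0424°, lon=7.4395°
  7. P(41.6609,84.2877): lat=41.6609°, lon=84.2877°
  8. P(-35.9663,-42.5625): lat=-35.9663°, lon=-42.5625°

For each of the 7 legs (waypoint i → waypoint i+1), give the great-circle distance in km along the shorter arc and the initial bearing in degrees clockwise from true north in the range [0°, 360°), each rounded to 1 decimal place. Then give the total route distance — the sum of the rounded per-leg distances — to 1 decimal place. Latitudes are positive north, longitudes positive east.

Leg 1: dist=9033.8 km, bearing=12.0°
Leg 2: dist=11541.3 km, bearing=156.9°
Leg 3: dist=14207.8 km, bearing=50.7°
Leg 4: dist=6975.5 km, bearing=349.4°
Leg 5: dist=2231.6 km, bearing=317.5°
Leg 6: dist=5196.5 km, bearing=87.5°
Leg 7: dist=15439.8 km, bearing=259.8°
Total: 64626.3 km

Leg 1: φ1=-0.3708702, φ2=1.0080882, Δφ=1.3789585, Δλ=0.3957028 rad; a=sin²(Δφ/2)+cosφ1·cosφ2·sin²(Δλ/2)=0.4238789962; c=2·atan2(√a, √(1-a))=1.417959998; dist=6371·c=9033.823 ≈ 9033.8 km; running total=9033.8 km
Leg 1 bearing: y=sinΔλ·cosφ2=0.20563298, x=cosφ1·sinφ2-sinφ1·cosφ2·cosΔλ=0.96671477; θ=atan2(y, x)=12.0086° ≈ 12.0°
Leg 2: φ1=1.0080882, φ2=-0.7454720, Δφ=-1.7535602, Δλ=0.5444345 rad; a=sin²(Δφ/2)+cosφ1·cosφ2·sin²(Δλ/2)=0.6192104538; c=2·atan2(√a, √(1-a))=1.811535870; dist=6371·c=11541.295 ≈ 11541.3 km; running total=20575.1 km
Leg 2 bearing: y=sinΔλ·cosφ2=0.38056156, x=cosφ1·sinφ2-sinφ1·cosφ2·cosΔλ=-0.89349223; θ=atan2(y, x)=156.9296° ≈ 156.9°
Leg 3: φ1=-0.7454720, φ2=0.8995183, Δφ=1.6449903, Δλ=-4.5333095 rad; a=sin²(Δφ/2)+cosφ1·cosφ2·sin²(Δλ/2)=0.8062738041; c=2·atan2(√a, √(1-a))=2.230075959; dist=6371·c=14207.814 ≈ 14207.8 km; running total=34782.9 km
Leg 3 bearing: y=sinΔλ·cosφ2=0.61204048, x=cosφ1·sinφ2-sinφ1·cosφ2·cosΔλ=0.50019184; θ=atan2(y, x)=50.7425° ≈ 50.7°
Leg 4: φ1=0.8995183, φ2=1.1249869, Δφ=0.2254686, Δλ=3.5287346 rad; a=sin²(Δφ/2)+cosφ1·cosφ2·sin²(Δλ/2)=0.2709246837; c=2·atan2(√a, √(1-a))=1.094882818; dist=6371·c=6975.498 ≈ 6975.5 km; running total=41758.4 km
Leg 4 bearing: y=sinΔλ·cosφ2=-0.16279233, x=cosφ1·sinφ2-sinφ1·cosφ2·cosΔλ=0.87384018; θ=atan2(y, x)=-10.5530° <0 so +360° → 349.4470° ≈ 349.4°
Leg 5: φ1=1.1249869, φ2=1.2748304, Δφ=0.1498435, Δλ=-0.9194255 rad; a=sin²(Δφ/2)+cosφ1·cosφ2·sin²(Δλ/2)=0.0303604794; c=2·atan2(√a, √(1-a))=0.350273074; dist=6371·c=2231.590 ≈ 2231.6 km; running total=43990.0 km
Leg 5 bearing: y=sinΔλ·cosφ2=-0.23194675, x=cosφ1·sinφ2-sinφ1·cosφ2·cosΔλ=0.25289442; θ=atan2(y, x)=-42.5261° <0 so +360° → 317.4739° ≈ 317.5°
Leg 6: φ1=1.2748304, φ2=0.7271199, Δφ=-0.5477105, Δλ=1.3412541 rad; a=sin²(Δφ/2)+cosφ1·cosφ2·sin²(Δλ/2)=0.1573008431; c=2·atan2(√a, √(1-a))=0.815645761; dist=6371·c=5196.479 ≈ 5196.5 km; running total=49186.5 km
Leg 6 bearing: y=sinΔλ·cosφ2=0.72749625, x=cosφ1·sinφ2-sinφ1·cosφ2·cosΔλ=0.03127879; θ=atan2(y, x)=87.5381° ≈ 87.5°
Leg 7: φ1=0.7271199, φ2=-0.6277304, Δφ=-1.3548502, Δλ=-2.2139536 rad; a=sin²(Δφ/2)+cosφ1·cosφ2·sin²(Δλ/2)=0.8765156437; c=2·atan2(√a, √(1-a))=2.423453268; dist=6371·c=15439.821 ≈ 15439.8 km; running total=64626.3 km
Leg 7 bearing: y=sinΔλ·cosφ2=-0.64765697, x=cosφ1·sinφ2-sinφ1·cosφ2·cosΔλ=-0.11612203; θ=atan2(y, x)=-100.1649° <0 so +360° → 259.8351° ≈ 259.8°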